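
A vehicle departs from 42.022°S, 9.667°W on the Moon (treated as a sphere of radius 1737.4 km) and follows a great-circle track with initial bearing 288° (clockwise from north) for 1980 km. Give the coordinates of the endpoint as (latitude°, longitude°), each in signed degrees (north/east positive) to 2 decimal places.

-4.08°, -69.69°

Angular distance δ = d/R = 1980/1737.4 = 1.13963 rad; initial bearing θ = 5.0265 rad.
sin φ₂ = sin φ₁ cos δ + cos φ₁ sin δ cos θ = (-0.6694)(0.4179) + (0.7429)(0.9085)(0.3090) = -0.0712, so φ₂ = -4.08°.
Δλ = atan2(sin θ sin δ cos φ₁, cos δ − sin φ₁ sin φ₂) = atan2(-0.6419, 0.3703) = -60.022°.
λ₂ = -9.667° − 60.022° = -69.69°.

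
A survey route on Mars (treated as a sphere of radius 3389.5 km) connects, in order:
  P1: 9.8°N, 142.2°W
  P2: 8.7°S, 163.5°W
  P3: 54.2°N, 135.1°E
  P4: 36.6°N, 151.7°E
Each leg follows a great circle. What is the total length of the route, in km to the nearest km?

7707 km

Leg P1→P2: central angle 0.4912 rad, distance 1664.8 km.
Leg P2→P3: central angle 1.4161 rad, distance 4799.8 km.
Leg P3→P4: central angle 0.3664 rad, distance 1242.0 km.
Total: 1664.8 + 4799.8 + 1242.0 ≈ 7707 km.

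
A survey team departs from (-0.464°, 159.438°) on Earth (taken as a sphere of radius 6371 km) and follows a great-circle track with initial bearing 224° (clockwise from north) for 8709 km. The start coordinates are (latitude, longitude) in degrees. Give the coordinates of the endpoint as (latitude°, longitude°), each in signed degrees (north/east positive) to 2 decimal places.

-44.92°, 85.57°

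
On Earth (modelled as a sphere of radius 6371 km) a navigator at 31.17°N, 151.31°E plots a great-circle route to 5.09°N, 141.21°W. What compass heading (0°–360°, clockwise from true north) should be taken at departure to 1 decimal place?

With φ₁ = 0.5440, φ₂ = 0.0888, Δλ = 1.1777 rad, the forward-azimuth formula gives
θ = atan2( sin Δλ cos φ₂ , cos φ₁ sin φ₂ − sin φ₁ cos φ₂ cos Δλ ) = atan2(0.9201, -0.1215) = 97.52°.
So the initial bearing is 97.5°.

97.5°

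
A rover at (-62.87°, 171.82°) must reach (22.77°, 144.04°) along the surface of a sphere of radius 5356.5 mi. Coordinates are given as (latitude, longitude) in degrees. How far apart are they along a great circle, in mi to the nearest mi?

8266 mi

With latitudes φ₁ = -62.870°, φ₂ = 22.770° and longitude difference Δλ = -27.780°:
cos c = sin φ₁ sin φ₂ + cos φ₁ cos φ₂ cos Δλ = (-0.8900)(0.3870) + (0.4560)(0.9221)(0.8847) = 0.02756,
so c = arccos(0.02756) = 1.54323 rad.
Distance = R·c = 5356.5 × 1.5432 ≈ 8266 mi.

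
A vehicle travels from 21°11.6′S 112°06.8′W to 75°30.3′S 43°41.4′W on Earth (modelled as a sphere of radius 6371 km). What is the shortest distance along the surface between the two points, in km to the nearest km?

Let φ₁ = -0.3699 rad, φ₂ = -1.3178 rad, and Δλ = 1.1942 rad.
cos c = sin φ₁ sin φ₂ + cos φ₁ cos φ₂ cos Δλ = (-0.3615)(-0.9682) + (0.9324)(0.2503)(0.3677) = 0.43583,
so c = arccos(0.43583) = 1.11984 rad.
Distance = R·c = 6371 × 1.1198 ≈ 7134 km.

7134 km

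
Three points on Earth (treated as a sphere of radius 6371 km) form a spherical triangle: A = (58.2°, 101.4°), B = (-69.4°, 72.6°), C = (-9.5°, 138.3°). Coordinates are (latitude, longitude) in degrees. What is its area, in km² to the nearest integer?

44622850 km²

Side lengths (central angles): a = 1.2689, b = 1.2918, c = 2.2563 rad; semiperimeter s = 2.4086.
By l'Huilier's theorem, tan(E/4) = √[tan(s/2) tan((s−a)/2) tan((s−b)/2) tan((s−c)/2)], giving spherical excess E = 1.0994 rad.
Area = E·R² = 1.0994 × (6371)² ≈ 44622850 km².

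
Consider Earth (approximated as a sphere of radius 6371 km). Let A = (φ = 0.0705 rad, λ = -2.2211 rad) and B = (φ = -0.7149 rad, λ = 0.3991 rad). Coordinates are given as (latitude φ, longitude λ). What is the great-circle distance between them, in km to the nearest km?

14942 km

With latitudes φ₁ = 4.039°, φ₂ = -40.961° and longitude difference Δλ = 150.126°:
cos c = sin φ₁ sin φ₂ + cos φ₁ cos φ₂ cos Δλ = (0.0704)(-0.6555) + (0.9975)(0.7552)(-0.8671) = -0.69937,
so c = arccos(-0.69937) = 2.34531 rad.
Distance = R·c = 6371 × 2.3453 ≈ 14942 km.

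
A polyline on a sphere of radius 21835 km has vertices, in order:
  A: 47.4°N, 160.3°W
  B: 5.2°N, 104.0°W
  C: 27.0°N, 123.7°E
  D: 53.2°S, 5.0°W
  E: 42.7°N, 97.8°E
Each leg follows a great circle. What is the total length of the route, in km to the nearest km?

Leg A→B: central angle 1.1144 rad, distance 24332.6 km.
Leg B→C: central angle 2.1604 rad, distance 47172.7 km.
Leg C→D: central angle 2.3423 rad, distance 51144.8 km.
Leg D→E: central angle 2.2660 rad, distance 49478.5 km.
Total: 24332.6 + 47172.7 + 51144.8 + 49478.5 ≈ 172129 km.

172129 km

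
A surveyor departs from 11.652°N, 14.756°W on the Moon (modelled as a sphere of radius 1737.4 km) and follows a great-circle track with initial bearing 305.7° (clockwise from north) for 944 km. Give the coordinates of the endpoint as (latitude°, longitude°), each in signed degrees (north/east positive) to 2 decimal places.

Angular distance δ = d/R = 944/1737.4 = 0.54334 rad; initial bearing θ = 5.3355 rad.
sin φ₂ = sin φ₁ cos δ + cos φ₁ sin δ cos θ = (0.2020)(0.8560) + (0.9794)(0.5170)(0.5835) = 0.4684, so φ₂ = 27.93°.
Δλ = atan2(sin θ sin δ cos φ₁, cos δ − sin φ₁ sin φ₂) = atan2(-0.4112, 0.7614) = -28.371°.
λ₂ = -14.756° − 28.371° = -43.13°.

27.93°, -43.13°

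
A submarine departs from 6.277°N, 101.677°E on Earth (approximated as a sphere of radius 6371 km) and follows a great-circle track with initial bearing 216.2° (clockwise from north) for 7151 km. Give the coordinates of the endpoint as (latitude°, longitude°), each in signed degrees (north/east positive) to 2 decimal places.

Angular distance δ = d/R = 7151/6371 = 1.12243 rad; initial bearing θ = 3.7734 rad.
sin φ₂ = sin φ₁ cos δ + cos φ₁ sin δ cos θ = (0.1093)(0.4335) + (0.9940)(0.9012)(-0.8070) = -0.6754, so φ₂ = -42.49°.
Δλ = atan2(sin θ sin δ cos φ₁, cos δ − sin φ₁ sin φ₂) = atan2(-0.5290, 0.5073) = -46.199°.
λ₂ = 101.677° − 46.199° = 55.48°.

-42.49°, 55.48°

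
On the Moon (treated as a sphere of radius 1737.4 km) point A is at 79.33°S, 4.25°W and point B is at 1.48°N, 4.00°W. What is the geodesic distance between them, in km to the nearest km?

Let φ₁ = -1.3846 rad, φ₂ = 0.0258 rad, and Δλ = 0.0044 rad.
cos c = sin φ₁ sin φ₂ + cos φ₁ cos φ₂ cos Δλ = (-0.9827)(0.0258) + (0.1852)(0.9997)(1.0000) = 0.15971,
so c = arccos(0.15971) = 1.41040 rad.
Distance = R·c = 1737.4 × 1.4104 ≈ 2450 km.

2450 km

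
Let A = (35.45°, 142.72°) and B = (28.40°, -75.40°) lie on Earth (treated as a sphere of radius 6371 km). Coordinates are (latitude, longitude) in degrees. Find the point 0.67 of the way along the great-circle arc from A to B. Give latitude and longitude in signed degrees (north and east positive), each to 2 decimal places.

55.12°, -107.37°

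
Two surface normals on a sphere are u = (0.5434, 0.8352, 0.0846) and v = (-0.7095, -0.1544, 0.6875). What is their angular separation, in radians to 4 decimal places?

u·v = -0.4563; |u| = 1.0000, |v| = 0.9999.
cos θ = (u·v)/(|u||v|) = -0.4564, so θ = 2.0447 rad.

2.0447 rad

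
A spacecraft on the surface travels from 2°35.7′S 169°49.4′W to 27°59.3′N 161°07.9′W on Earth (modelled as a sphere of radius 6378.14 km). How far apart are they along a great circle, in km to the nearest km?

3529 km

With latitudes φ₁ = -2.595°, φ₂ = 27.988° and longitude difference Δλ = 8.692°:
cos c = sin φ₁ sin φ₂ + cos φ₁ cos φ₂ cos Δλ = (-0.0453)(0.4693) + (0.9990)(0.8830)(0.9885) = 0.85076,
so c = arccos(0.85076) = 0.55337 rad.
Distance = R·c = 6378.14 × 0.5534 ≈ 3529 km.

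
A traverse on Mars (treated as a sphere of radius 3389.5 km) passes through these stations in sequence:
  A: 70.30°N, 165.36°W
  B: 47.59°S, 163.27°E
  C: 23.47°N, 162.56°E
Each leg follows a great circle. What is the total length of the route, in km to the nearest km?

Leg A→B: central angle 2.0956 rad, distance 7102.9 km.
Leg B→C: central angle 1.2403 rad, distance 4203.9 km.
Total: 7102.9 + 4203.9 ≈ 11307 km.

11307 km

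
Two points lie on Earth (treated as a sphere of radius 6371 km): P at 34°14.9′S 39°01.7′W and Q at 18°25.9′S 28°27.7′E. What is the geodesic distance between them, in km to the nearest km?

6831 km

With latitudes φ₁ = -34.248°, φ₂ = -18.432° and longitude difference Δλ = 67.490°:
Haversine: a = sin²(Δφ/2) + cos φ₁ cos φ₂ sin²(Δλ/2) = 0.0189 + (0.8266)(0.9487)(0.3086) = 0.26092.
Central angle c = 2·arcsin(√a) = 1.07223 rad.
Distance = R·c = 6371 × 1.0722 ≈ 6831 km.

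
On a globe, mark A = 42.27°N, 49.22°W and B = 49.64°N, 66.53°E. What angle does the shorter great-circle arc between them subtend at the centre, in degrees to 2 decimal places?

72.28°

Let φ₁ = 0.7378 rad, φ₂ = 0.8664 rad, and Δλ = 2.0202 rad.
Haversine: a = sin²(Δφ/2) + cos φ₁ cos φ₂ sin²(Δλ/2) = 0.0041 + (0.7400)(0.6476)(0.7172) = 0.34783.
Central angle c = 2·arcsin(√a) = 1.26154 rad.
So the angular separation is 72.28°.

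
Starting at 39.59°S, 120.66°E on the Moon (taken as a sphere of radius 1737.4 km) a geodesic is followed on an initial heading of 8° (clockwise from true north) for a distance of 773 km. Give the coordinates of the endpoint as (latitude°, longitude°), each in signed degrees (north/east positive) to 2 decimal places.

Angular distance δ = d/R = 773/1737.4 = 0.44492 rad; initial bearing θ = 0.1396 rad.
sin φ₂ = sin φ₁ cos δ + cos φ₁ sin δ cos θ = (-0.6373)(0.9026) + (0.7706)(0.4304)(0.9903) = -0.2468, so φ₂ = -14.29°.
Δλ = atan2(sin θ sin δ cos φ₁, cos δ − sin φ₁ sin φ₂) = atan2(0.0462, 0.7454) = 3.544°.
λ₂ = 120.660° + 3.544° = 124.20°.

-14.29°, 124.20°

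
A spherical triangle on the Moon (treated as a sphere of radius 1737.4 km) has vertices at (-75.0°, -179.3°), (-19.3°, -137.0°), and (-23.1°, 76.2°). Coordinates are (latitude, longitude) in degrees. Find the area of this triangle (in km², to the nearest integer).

Side lengths (central angles): a = 2.2102, b = 1.2457, c = 1.0473 rad; semiperimeter s = 2.2516.
By l'Huilier's theorem, tan(E/4) = √[tan(s/2) tan((s−a)/2) tan((s−b)/2) tan((s−c)/2)], giving spherical excess E = 0.5097 rad.
Area = E·R² = 0.5097 × (1737.4)² ≈ 1538513 km².

1538513 km²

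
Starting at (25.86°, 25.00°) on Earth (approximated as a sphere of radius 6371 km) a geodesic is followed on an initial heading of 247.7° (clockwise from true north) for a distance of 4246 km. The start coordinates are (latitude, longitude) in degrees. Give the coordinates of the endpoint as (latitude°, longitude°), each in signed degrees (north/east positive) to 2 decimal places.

Angular distance δ = d/R = 4246/6371 = 0.66646 rad; initial bearing θ = 4.3232 rad.
sin φ₂ = sin φ₁ cos δ + cos φ₁ sin δ cos θ = (0.4362)(0.7860) + (0.8999)(0.6182)(-0.3795) = 0.1317, so φ₂ = 7.57°.
Δλ = atan2(sin θ sin δ cos φ₁, cos δ − sin φ₁ sin φ₂) = atan2(-0.5147, 0.7286) = -35.240°.
λ₂ = 25.000° − 35.240° = -10.24°.

7.57°, -10.24°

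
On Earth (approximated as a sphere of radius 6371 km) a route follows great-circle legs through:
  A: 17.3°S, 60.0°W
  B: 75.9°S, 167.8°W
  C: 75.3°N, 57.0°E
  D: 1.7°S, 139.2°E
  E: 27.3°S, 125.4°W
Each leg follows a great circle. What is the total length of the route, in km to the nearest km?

47841 km

Leg A→B: central angle 1.3517 rad, distance 8611.9 km.
Leg B→C: central angle 2.9515 rad, distance 18804.2 km.
Leg C→D: central angle 1.5651 rad, distance 9971.0 km.
Leg D→E: central angle 1.6408 rad, distance 10453.8 km.
Total: 8611.9 + 18804.2 + 9971.0 + 10453.8 ≈ 47841 km.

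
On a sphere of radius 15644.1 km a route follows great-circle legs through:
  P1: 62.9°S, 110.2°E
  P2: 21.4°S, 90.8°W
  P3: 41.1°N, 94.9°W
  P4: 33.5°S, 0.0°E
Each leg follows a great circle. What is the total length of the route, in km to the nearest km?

Leg P1→P2: central angle 1.6420 rad, distance 25687.7 km.
Leg P2→P3: central angle 1.0929 rad, distance 17096.7 km.
Leg P3→P4: central angle 2.0004 rad, distance 31294.4 km.
Total: 25687.7 + 17096.7 + 31294.4 ≈ 74079 km.

74079 km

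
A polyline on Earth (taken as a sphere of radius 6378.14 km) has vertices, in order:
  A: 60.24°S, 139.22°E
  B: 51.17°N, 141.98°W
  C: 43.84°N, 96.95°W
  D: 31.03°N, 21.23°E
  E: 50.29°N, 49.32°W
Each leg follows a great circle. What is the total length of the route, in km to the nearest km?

33360 km

Leg A→B: central angle 2.2342 rad, distance 14250.2 km.
Leg B→C: central angle 0.5371 rad, distance 3425.7 km.
Leg C→D: central angle 1.5056 rad, distance 9602.8 km.
Leg D→E: central angle 0.9535 rad, distance 6081.4 km.
Total: 14250.2 + 3425.7 + 9602.8 + 6081.4 ≈ 33360 km.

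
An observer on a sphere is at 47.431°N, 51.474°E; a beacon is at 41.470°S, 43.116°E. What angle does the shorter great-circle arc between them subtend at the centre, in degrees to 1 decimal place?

89.2°

Let φ₁ = 0.8278 rad, φ₂ = -0.7238 rad, and Δλ = -0.1459 rad.
Haversine: a = sin²(Δφ/2) + cos φ₁ cos φ₂ sin²(Δλ/2) = 0.4904 + (0.6765)(0.7493)(0.0053) = 0.49310.
Central angle c = 2·arcsin(√a) = 1.55700 rad.
So the angular separation is 89.2°.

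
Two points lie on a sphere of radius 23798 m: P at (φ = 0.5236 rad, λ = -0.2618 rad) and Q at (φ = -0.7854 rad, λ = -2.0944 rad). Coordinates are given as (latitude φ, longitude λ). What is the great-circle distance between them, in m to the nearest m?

50175 m

With latitudes φ₁ = 30.000°, φ₂ = -45.000° and longitude difference Δλ = -105.000°:
Haversine: a = sin²(Δφ/2) + cos φ₁ cos φ₂ sin²(Δλ/2) = 0.3706 + (0.8660)(0.7071)(0.6294) = 0.75603.
Central angle c = 2·arcsin(√a) = 2.10837 rad.
Distance = R·c = 23798 × 2.1084 ≈ 50175 m.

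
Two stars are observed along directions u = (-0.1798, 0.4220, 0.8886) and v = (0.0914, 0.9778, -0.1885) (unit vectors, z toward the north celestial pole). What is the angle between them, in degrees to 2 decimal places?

76.78°

u·v = 0.2287; |u| = 1.0000, |v| = 1.0000.
cos θ = (u·v)/(|u||v|) = 0.2287, so θ = 76.78°.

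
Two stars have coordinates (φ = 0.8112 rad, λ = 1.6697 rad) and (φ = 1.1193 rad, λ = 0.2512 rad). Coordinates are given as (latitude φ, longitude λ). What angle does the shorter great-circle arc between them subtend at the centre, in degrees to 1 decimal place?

45.7°

With latitudes φ₁ = 46.478°, φ₂ = 64.131° and longitude difference Δλ = -81.274°:
Haversine: a = sin²(Δφ/2) + cos φ₁ cos φ₂ sin²(Δλ/2) = 0.0235 + (0.6886)(0.4363)(0.4241) = 0.15098.
Central angle c = 2·arcsin(√a) = 0.79815 rad.
So the angular separation is 45.7°.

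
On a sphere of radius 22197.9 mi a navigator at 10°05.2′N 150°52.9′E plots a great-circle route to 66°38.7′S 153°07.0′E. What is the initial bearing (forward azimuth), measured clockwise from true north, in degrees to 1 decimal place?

With φ₁ = 0.1760, φ₂ = -1.1632, Δλ = 0.0390 rad, the forward-azimuth formula gives
θ = atan2( sin Δλ cos φ₂ , cos φ₁ sin φ₂ − sin φ₁ cos φ₂ cos Δλ ) = atan2(0.0155, -0.9733) = 179.09°.
So the initial bearing is 179.1°.

179.1°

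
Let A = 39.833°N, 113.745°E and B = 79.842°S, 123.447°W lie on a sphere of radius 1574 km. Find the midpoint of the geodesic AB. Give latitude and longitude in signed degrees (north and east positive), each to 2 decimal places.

-26.53°, 126.18°

The central angle between A and B is δ = 2.3517 rad.
With f = 0.5, the slerp weights are sin((1−f)δ)/sin δ = 1.2995 and sin(fδ)/sin δ = 1.2995.
Weighted sum of the unit vectors: (1.2995)·(-0.3092,0.7029,0.6406) + (1.2995)·(-0.0972,-0.1472,-0.9843) = (-0.5281, 0.7222, -0.4467).
Converting back: φ = atan2(z, √(x²+y²)) = -26.53°, λ = atan2(y, x) = 126.18°.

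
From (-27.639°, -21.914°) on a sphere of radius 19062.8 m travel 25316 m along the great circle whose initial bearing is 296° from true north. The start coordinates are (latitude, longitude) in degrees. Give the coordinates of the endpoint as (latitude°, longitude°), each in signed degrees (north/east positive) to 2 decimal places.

Angular distance δ = d/R = 25316/19062.8 = 1.32803 rad; initial bearing θ = 5.1662 rad.
sin φ₂ = sin φ₁ cos δ + cos φ₁ sin δ cos θ = (-0.4639)(0.2404) + (0.8859)(0.9707)(0.4384) = 0.2654, so φ₂ = 15.39°.
Δλ = atan2(sin θ sin δ cos φ₁, cos δ − sin φ₁ sin φ₂) = atan2(-0.7729, 0.3635) = -64.810°.
λ₂ = -21.914° − 64.810° = -86.72°.

15.39°, -86.72°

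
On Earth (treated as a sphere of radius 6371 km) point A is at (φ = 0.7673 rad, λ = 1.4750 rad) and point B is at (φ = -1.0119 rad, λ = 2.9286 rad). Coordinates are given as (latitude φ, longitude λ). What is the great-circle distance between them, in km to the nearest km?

With latitudes φ₁ = 43.963°, φ₂ = -57.978° and longitude difference Δλ = 83.285°:
cos c = sin φ₁ sin φ₂ + cos φ₁ cos φ₂ cos Δλ = (0.6942)(-0.8478) + (0.7198)(0.5303)(0.1169) = -0.54394,
so c = arccos(-0.54394) = 2.14592 rad.
Distance = R·c = 6371 × 2.1459 ≈ 13672 km.

13672 km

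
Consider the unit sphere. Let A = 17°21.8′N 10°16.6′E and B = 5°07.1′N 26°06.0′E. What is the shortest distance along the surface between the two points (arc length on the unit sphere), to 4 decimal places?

0.3445

In radians: φ₁ = 0.3030, φ₂ = 0.0893, Δλ = 15.823° = 0.2762 rad.
cos c = sin φ₁ sin φ₂ + cos φ₁ cos φ₂ cos Δλ = (0.2984)(0.0892) + (0.9544)(0.9960)(0.9621) = 0.94123,
so c = arccos(0.94123) = 0.34455 rad.
On the unit sphere the arc length equals the central angle: 0.3445.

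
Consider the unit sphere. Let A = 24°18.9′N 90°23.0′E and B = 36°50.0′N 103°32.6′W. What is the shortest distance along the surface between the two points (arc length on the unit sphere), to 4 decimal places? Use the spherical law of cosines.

2.0500

In radians: φ₁ = 0.4244, φ₂ = 0.6429, Δλ = 166.073° = 2.8985 rad.
cos c = sin φ₁ sin φ₂ + cos φ₁ cos φ₂ cos Δλ = (0.4118)(0.5995) + (0.9113)(0.8004)(-0.9706) = -0.46110,
so c = arccos(-0.46110) = 2.05003 rad.
On the unit sphere the arc length equals the central angle: 2.0500.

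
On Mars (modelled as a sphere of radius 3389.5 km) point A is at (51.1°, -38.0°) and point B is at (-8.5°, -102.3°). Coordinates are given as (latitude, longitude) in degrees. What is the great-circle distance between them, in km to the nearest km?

4799 km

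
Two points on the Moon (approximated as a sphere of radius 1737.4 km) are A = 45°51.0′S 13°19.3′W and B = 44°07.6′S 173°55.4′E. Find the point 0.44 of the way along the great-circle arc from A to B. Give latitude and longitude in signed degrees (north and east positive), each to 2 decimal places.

Central angle δ = 1.5672 rad. Interpolating on the sphere with fraction f = 0.44:
P = [sin((1−f)δ)·A + sin(fδ)·B] / sin δ = 0.7692·A + 0.6362·B in Cartesian coordinates,
giving P = (0.0673, -0.0751, -0.9949), i.e. latitude -84.21°, longitude -48.15°.

-84.21°, -48.15°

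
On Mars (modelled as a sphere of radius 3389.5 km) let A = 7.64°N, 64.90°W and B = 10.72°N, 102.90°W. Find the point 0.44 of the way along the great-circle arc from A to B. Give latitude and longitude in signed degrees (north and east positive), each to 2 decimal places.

9.50°, -81.53°

Central angle δ = 0.6565 rad. Interpolating on the sphere with fraction f = 0.44:
P = [sin((1−f)δ)·A + sin(fδ)·B] / sin δ = 0.5889·A + 0.4667·B in Cartesian coordinates,
giving P = (0.1452, -0.9755, 0.1651), i.e. latitude 9.50°, longitude -81.53°.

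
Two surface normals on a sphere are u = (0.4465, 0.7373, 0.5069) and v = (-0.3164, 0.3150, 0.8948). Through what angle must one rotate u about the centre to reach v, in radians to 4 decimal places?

0.9949 rad

u·v = 0.5446; |u| = 1.0000, |v| = 1.0000.
cos θ = (u·v)/(|u||v|) = 0.5446, so θ = 0.9949 rad.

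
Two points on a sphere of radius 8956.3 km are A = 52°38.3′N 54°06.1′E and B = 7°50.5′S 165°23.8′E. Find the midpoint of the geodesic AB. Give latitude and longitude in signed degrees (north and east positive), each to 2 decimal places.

34.57°, 129.12°

The central angle between A and B is δ = 1.9037 rad.
With f = 0.5, the slerp weights are sin((1−f)δ)/sin δ = 0.8618 and sin(fδ)/sin δ = 0.8618.
Weighted sum of the unit vectors: (0.8618)·(0.3558,0.4916,0.7948) + (0.8618)·(-0.9586,0.2498,-0.1364) = (-0.5195, 0.6389, 0.5674).
Converting back: φ = atan2(z, √(x²+y²)) = 34.57°, λ = atan2(y, x) = 129.12°.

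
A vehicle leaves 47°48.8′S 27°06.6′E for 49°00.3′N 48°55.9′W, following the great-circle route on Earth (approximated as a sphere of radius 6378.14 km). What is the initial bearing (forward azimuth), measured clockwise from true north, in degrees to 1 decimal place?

314.4°

Δλ = -76.042° = -1.3272 rad.
y = sin Δλ · cos φ₂ = (-0.9705)(0.6560) = -0.6366
x = cos φ₁ sin φ₂ − sin φ₁ cos φ₂ cos Δλ = (0.6715)(0.7548) − (-0.7410)(0.6560)(0.2412) = 0.6241
θ = atan2(y, x) = -45.57°; adding 360° gives 314.4°.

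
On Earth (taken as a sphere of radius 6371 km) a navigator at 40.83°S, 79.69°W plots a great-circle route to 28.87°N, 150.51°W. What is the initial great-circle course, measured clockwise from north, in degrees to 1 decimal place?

303.8°

With φ₁ = -0.7126, φ₂ = 0.5039, Δλ = -1.2360 rad, the forward-azimuth formula gives
θ = atan2( sin Δλ cos φ₂ , cos φ₁ sin φ₂ − sin φ₁ cos φ₂ cos Δλ ) = atan2(-0.8271, 0.5534) = -56.21°.
Adding 360° brings this into [0°, 360°): 303.8°.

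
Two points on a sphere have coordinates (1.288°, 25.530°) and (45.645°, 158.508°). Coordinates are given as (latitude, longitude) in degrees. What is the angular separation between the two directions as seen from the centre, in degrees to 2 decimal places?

In radians: φ₁ = 0.0225, φ₂ = 0.7967, Δλ = 132.978° = 2.3209 rad.
Haversine: a = sin²(Δφ/2) + cos φ₁ cos φ₂ sin²(Δλ/2) = 0.1425 + (0.9997)(0.6991)(0.8409) = 0.73020.
Central angle c = 2·arcsin(√a) = 2.04924 rad.
So the angular separation is 117.41°.

117.41°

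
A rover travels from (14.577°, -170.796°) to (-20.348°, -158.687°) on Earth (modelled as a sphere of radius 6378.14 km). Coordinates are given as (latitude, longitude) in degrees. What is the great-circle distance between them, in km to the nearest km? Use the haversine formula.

With latitudes φ₁ = 14.577°, φ₂ = -20.348° and longitude difference Δλ = 12.109°:
Haversine: a = sin²(Δφ/2) + cos φ₁ cos φ₂ sin²(Δλ/2) = 0.0900 + (0.9678)(0.9376)(0.0111) = 0.10014.
Central angle c = 2·arcsin(√a) = 0.64398 rad.
Distance = R·c = 6378.14 × 0.6440 ≈ 4107 km.

4107 km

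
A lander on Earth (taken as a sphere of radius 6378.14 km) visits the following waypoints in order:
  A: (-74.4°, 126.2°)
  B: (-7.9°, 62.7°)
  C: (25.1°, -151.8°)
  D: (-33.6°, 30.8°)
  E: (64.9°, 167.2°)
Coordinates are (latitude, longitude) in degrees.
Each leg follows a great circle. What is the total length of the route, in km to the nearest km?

58860 km

Leg A→B: central angle 1.3168 rad, distance 8399.0 km.
Leg B→C: central angle 2.4940 rad, distance 15906.9 km.
Leg C→D: central angle 2.9881 rad, distance 19058.4 km.
Leg D→E: central angle 2.4295 rad, distance 15495.7 km.
Total: 8399.0 + 15906.9 + 19058.4 + 15495.7 ≈ 58860 km.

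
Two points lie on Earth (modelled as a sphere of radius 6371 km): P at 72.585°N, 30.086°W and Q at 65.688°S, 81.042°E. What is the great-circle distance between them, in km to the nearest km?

17353 km

In radians: φ₁ = 1.2668, φ₂ = -1.1465, Δλ = 111.128° = 1.9395 rad.
Haversine: a = sin²(Δφ/2) + cos φ₁ cos φ₂ sin²(Δλ/2) = 0.8732 + (0.2993)(0.4117)(0.6802) = 0.95698.
Central angle c = 2·arcsin(√a) = 2.72373 rad.
Distance = R·c = 6371 × 2.7237 ≈ 17353 km.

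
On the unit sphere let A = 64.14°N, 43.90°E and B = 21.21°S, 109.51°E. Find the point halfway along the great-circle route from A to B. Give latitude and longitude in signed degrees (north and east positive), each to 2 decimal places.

24.49°, 89.86°

The central angle between A and B is δ = 1.7291 rad.
With f = 0.5, the slerp weights are sin((1−f)δ)/sin δ = 0.7704 and sin(fδ)/sin δ = 0.7704.
Weighted sum of the unit vectors: (0.7704)·(0.3143,0.3024,0.8999) + (0.7704)·(-0.3113,0.8787,-0.3618) = (0.0023, 0.9100, 0.4146).
Converting back: φ = atan2(z, √(x²+y²)) = 24.49°, λ = atan2(y, x) = 89.86°.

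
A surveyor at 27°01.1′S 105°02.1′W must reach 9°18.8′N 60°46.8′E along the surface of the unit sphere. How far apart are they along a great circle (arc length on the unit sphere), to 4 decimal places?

2.7540

In radians: φ₁ = -0.4716, φ₂ = 0.1625, Δλ = 165.815° = 2.8940 rad.
cos c = sin φ₁ sin φ₂ + cos φ₁ cos φ₂ cos Δλ = (-0.4543)(0.1618) + (0.8909)(0.9868)(-0.9695) = -0.92583,
so c = arccos(-0.92583) = 2.75402 rad.
On the unit sphere the arc length equals the central angle: 2.7540.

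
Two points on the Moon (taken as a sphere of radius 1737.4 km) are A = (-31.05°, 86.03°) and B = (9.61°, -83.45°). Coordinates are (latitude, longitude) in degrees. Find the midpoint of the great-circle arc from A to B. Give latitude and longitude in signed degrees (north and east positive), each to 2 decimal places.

Central angle δ = 2.7303 rad. Interpolating on the sphere with fraction f = 0.5:
P = [sin((1−f)δ)·A + sin(fδ)·B] / sin δ = 2.4485·A + 2.4485·B in Cartesian coordinates,
giving P = (0.4206, -0.3057, -0.8542), i.e. latitude -58.67°, longitude -36.01°.

-58.67°, -36.01°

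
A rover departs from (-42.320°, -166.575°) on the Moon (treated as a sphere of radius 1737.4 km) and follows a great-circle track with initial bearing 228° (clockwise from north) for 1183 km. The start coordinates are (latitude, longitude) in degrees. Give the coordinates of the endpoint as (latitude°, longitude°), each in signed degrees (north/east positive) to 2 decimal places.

Angular distance δ = d/R = 1183/1737.4 = 0.68090 rad; initial bearing θ = 3.9794 rad.
sin φ₂ = sin φ₁ cos δ + cos φ₁ sin δ cos θ = (-0.6733)(0.7770) + (0.7394)(0.6295)(-0.6691) = -0.8346, so φ₂ = -56.57°.
Δλ = atan2(sin θ sin δ cos φ₁, cos δ − sin φ₁ sin φ₂) = atan2(-0.3459, 0.2151) = -58.123°.
λ₂ = -166.575° − 58.123° = -224.70° → 135.30° after wrapping to (−180°, 180°].

-56.57°, 135.30°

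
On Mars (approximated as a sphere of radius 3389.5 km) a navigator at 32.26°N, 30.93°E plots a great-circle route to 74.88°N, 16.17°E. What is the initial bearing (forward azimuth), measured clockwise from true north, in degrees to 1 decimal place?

354.4°

Δλ = -14.760° = -0.2576 rad.
y = sin Δλ · cos φ₂ = (-0.2548)(0.2608) = -0.0665
x = cos φ₁ sin φ₂ − sin φ₁ cos φ₂ cos Δλ = (0.8456)(0.9654) − (0.5338)(0.2608)(0.9670) = 0.6817
θ = atan2(y, x) = -5.57°; adding 360° gives 354.4°.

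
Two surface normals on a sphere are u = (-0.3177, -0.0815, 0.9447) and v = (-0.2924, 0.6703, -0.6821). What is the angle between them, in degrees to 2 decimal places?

u·v = -0.6061; |u| = 1.0000, |v| = 1.0000.
cos θ = (u·v)/(|u||v|) = -0.6061, so θ = 127.31°.

127.31°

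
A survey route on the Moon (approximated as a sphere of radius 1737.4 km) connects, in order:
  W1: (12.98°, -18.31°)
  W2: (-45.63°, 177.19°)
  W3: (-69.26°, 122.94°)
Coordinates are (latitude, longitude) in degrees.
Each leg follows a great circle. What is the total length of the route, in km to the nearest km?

5470 km

Leg W1→W2: central angle 2.5273 rad, distance 4391.0 km.
Leg W2→W3: central angle 0.6212 rad, distance 1079.2 km.
Total: 4391.0 + 1079.2 ≈ 5470 km.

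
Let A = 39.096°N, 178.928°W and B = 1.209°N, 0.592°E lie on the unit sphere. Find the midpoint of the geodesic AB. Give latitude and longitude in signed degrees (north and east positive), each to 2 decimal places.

Central angle δ = 2.4381 rad. Interpolating on the sphere with fraction f = 0.5:
P = [sin((1−f)δ)·A + sin(fδ)·B] / sin δ = 1.4512·A + 1.4512·B in Cartesian coordinates,
giving P = (0.3247, -0.0061, 0.9458), i.e. latitude 71.05°, longitude -1.07°.

71.05°, -1.07°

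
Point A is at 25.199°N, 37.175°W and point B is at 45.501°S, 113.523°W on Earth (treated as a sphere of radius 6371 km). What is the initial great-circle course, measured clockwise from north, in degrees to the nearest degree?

Δλ = -76.348° = -1.3325 rad.
y = sin Δλ · cos φ₂ = (-0.9717)(0.7009) = -0.6811
x = cos φ₁ sin φ₂ − sin φ₁ cos φ₂ cos Δλ = (0.9048)(-0.7133) − (0.4258)(0.7009)(0.2360) = -0.7158
θ = atan2(y, x) = -136.42°; adding 360° gives 224°.

224°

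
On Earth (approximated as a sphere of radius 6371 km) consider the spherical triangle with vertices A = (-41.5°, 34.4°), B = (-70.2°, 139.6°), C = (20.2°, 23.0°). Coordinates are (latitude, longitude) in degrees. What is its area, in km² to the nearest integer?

Side lengths (central angles): a = 2.0569, b = 1.0926, c = 0.9801 rad; semiperimeter s = 2.0648.
By l'Huilier's theorem, tan(E/4) = √[tan(s/2) tan((s−a)/2) tan((s−b)/2) tan((s−c)/2)], giving spherical excess E = 0.1829 rad.
Area = E·R² = 0.1829 × (6371)² ≈ 7425691 km².

7425691 km²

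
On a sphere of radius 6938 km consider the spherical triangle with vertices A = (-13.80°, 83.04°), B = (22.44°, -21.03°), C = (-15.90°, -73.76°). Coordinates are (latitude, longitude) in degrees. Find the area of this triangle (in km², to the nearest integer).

Side lengths (central angles): a = 1.1222, b = 2.4867, c = 1.8852 rad; semiperimeter s = 2.7470.
By l'Huilier's theorem, tan(E/4) = √[tan(s/2) tan((s−a)/2) tan((s−b)/2) tan((s−c)/2)], giving spherical excess E = 2.0534 rad.
Area = E·R² = 2.0534 × (6938)² ≈ 98843815 km².

98843815 km²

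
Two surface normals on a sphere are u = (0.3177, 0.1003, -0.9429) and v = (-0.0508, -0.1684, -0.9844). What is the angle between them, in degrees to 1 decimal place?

26.5°

u·v = 0.8952; |u| = 1.0000, |v| = 1.0000.
cos θ = (u·v)/(|u||v|) = 0.8951, so θ = 26.5°.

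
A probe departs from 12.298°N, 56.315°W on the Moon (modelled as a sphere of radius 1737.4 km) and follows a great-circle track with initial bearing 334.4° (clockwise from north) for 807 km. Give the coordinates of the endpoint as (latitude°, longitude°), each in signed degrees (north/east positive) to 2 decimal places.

Angular distance δ = d/R = 807/1737.4 = 0.46449 rad; initial bearing θ = 5.8364 rad.
sin φ₂ = sin φ₁ cos δ + cos φ₁ sin δ cos θ = (0.2130)(0.8941) + (0.9771)(0.4480)(0.9018) = 0.5851, so φ₂ = 35.81°.
Δλ = atan2(sin θ sin δ cos φ₁, cos δ − sin φ₁ sin φ₂) = atan2(-0.1891, 0.7694) = -13.809°.
λ₂ = -56.315° − 13.809° = -70.12°.

35.81°, -70.12°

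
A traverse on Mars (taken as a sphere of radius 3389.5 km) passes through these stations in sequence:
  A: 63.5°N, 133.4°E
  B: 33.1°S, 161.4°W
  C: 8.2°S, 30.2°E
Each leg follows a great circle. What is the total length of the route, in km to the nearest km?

14591 km

Leg A→B: central angle 1.9092 rad, distance 6471.1 km.
Leg B→C: central angle 2.3955 rad, distance 8119.5 km.
Total: 6471.1 + 8119.5 ≈ 14591 km.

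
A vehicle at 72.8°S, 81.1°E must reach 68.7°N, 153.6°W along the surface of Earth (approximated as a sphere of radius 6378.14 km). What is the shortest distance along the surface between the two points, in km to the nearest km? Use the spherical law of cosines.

With latitudes φ₁ = -72.800°, φ₂ = 68.700° and longitude difference Δλ = 125.300°:
cos c = sin φ₁ sin φ₂ + cos φ₁ cos φ₂ cos Δλ = (-0.9553)(0.9317) + (0.2957)(0.3633)(-0.5779) = -0.95210,
so c = arccos(-0.95210) = 2.83081 rad.
Distance = R·c = 6378.14 × 2.8308 ≈ 18055 km.

18055 km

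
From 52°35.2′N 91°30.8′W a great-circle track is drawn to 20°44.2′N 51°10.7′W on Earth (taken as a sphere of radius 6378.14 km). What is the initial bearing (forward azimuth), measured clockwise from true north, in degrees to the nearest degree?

120°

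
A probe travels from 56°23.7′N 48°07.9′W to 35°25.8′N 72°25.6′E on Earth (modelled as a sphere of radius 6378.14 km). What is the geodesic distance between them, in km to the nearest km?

8384 km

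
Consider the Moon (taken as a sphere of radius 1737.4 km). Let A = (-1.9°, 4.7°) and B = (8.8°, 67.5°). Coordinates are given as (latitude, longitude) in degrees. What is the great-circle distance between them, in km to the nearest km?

Let φ₁ = -0.0332 rad, φ₂ = 0.1536 rad, and Δλ = 1.0961 rad.
cos c = sin φ₁ sin φ₂ + cos φ₁ cos φ₂ cos Δλ = (-0.0332)(0.1530) + (0.9995)(0.9882)(0.4571) = 0.44640,
so c = arccos(0.44640) = 1.10806 rad.
Distance = R·c = 1737.4 × 1.1081 ≈ 1925 km.

1925 km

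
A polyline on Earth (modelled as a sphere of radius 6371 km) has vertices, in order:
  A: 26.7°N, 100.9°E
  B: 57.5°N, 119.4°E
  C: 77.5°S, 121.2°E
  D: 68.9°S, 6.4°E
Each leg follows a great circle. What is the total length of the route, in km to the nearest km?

21912 km

Leg A→B: central angle 0.5842 rad, distance 3721.9 km.
Leg B→C: central angle 2.3563 rad, distance 15011.8 km.
Leg C→D: central angle 0.4988 rad, distance 3177.9 km.
Total: 3721.9 + 15011.8 + 3177.9 ≈ 21912 km.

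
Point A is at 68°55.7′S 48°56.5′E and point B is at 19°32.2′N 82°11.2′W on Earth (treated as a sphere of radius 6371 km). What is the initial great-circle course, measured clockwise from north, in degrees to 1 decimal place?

237.2°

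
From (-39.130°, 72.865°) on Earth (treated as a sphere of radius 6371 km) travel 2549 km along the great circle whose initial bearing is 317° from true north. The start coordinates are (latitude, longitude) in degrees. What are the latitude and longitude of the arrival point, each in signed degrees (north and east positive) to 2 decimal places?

Angular distance δ = d/R = 2549/6371 = 0.40009 rad; initial bearing θ = 5.5327 rad.
sin φ₂ = sin φ₁ cos δ + cos φ₁ sin δ cos θ = (-0.6311)(0.9210) + (0.7757)(0.3895)(0.7314) = -0.3603, so φ₂ = -21.12°.
Δλ = atan2(sin θ sin δ cos φ₁, cos δ − sin φ₁ sin φ₂) = atan2(-0.2061, 0.6937) = -16.545°.
λ₂ = 72.865° − 16.545° = 56.32°.

-21.12°, 56.32°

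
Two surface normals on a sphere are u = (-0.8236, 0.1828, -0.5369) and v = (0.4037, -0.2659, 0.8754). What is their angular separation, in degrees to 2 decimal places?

148.33°

u·v = -0.8511; |u| = 1.0000, |v| = 1.0000.
cos θ = (u·v)/(|u||v|) = -0.8511, so θ = 148.33°.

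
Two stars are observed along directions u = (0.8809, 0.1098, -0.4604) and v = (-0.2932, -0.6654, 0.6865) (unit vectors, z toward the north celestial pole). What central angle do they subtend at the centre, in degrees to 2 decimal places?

u·v = -0.6474; |u| = 1.0000, |v| = 1.0000.
cos θ = (u·v)/(|u||v|) = -0.6474, so θ = 130.35°.

130.35°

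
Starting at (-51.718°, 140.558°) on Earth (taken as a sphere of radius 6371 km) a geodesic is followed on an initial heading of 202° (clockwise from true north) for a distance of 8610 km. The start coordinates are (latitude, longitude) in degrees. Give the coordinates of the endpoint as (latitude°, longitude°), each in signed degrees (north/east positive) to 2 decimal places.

-47.01°, -7.02°

Angular distance δ = d/R = 8610/6371 = 1.35144 rad; initial bearing θ = 3.5256 rad.
sin φ₂ = sin φ₁ cos δ + cos φ₁ sin δ cos θ = (-0.7850)(0.2176) + (0.6195)(0.9760)(-0.9272) = -0.7315, so φ₂ = -47.01°.
Δλ = atan2(sin θ sin δ cos φ₁, cos δ − sin φ₁ sin φ₂) = atan2(-0.2265, -0.3566) = -147.574°.
λ₂ = 140.558° − 147.574° = -7.02°.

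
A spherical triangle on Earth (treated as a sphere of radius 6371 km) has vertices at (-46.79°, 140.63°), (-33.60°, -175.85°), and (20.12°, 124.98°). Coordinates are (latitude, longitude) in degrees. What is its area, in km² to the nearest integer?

17629204 km²

Side lengths (central angles): a = 1.3588, b = 1.1936, c = 0.6148 rad; semiperimeter s = 1.5836.
By l'Huilier's theorem, tan(E/4) = √[tan(s/2) tan((s−a)/2) tan((s−b)/2) tan((s−c)/2)], giving spherical excess E = 0.4343 rad.
Area = E·R² = 0.4343 × (6371)² ≈ 17629204 km².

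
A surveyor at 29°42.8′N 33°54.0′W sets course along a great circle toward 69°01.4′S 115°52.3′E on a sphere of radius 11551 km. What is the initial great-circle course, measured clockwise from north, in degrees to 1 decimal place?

164.7°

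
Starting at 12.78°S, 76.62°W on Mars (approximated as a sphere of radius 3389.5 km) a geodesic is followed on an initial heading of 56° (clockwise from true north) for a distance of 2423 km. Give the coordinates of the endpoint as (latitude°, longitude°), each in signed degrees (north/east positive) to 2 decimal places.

Angular distance δ = d/R = 2423/3389.5 = 0.71485 rad; initial bearing θ = 0.9774 rad.
sin φ₂ = sin φ₁ cos δ + cos φ₁ sin δ cos θ = (-0.2212)(0.7552) + (0.9752)(0.6555)(0.5592) = 0.1904, so φ₂ = 10.98°.
Δλ = atan2(sin θ sin δ cos φ₁, cos δ − sin φ₁ sin φ₂) = atan2(0.5300, 0.7973) = 33.612°.
λ₂ = -76.620° + 33.612° = -43.01°.

10.98°, -43.01°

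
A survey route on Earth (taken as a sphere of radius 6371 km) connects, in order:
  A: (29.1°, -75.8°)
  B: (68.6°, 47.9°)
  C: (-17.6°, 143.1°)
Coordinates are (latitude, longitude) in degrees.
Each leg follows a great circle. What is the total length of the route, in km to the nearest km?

Leg A→B: central angle 1.2913 rad, distance 8226.6 km.
Leg B→C: central angle 1.8892 rad, distance 12036.1 km.
Total: 8226.6 + 12036.1 ≈ 20263 km.

20263 km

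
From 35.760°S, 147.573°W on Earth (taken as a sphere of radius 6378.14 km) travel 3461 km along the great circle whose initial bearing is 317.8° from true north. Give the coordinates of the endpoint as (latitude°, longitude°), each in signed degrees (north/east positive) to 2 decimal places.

-10.95°, -168.26°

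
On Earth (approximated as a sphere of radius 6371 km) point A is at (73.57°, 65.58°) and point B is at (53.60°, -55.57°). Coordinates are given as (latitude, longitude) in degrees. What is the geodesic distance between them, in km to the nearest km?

Let φ₁ = 1.2840 rad, φ₂ = 0.9355 rad, and Δλ = -2.1145 rad.
cos c = sin φ₁ sin φ₂ + cos φ₁ cos φ₂ cos Δλ = (0.9592)(0.8049) + (0.2828)(0.5934)(-0.5173) = 0.68520,
so c = arccos(0.68520) = 0.81591 rad.
Distance = R·c = 6371 × 0.8159 ≈ 5198 km.

5198 km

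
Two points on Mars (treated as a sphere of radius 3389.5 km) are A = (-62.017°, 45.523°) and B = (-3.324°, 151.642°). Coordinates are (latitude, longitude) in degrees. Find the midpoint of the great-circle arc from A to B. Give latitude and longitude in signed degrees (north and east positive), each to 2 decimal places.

Central angle δ = 1.6497 rad. Interpolating on the sphere with fraction f = 0.5:
P = [sin((1−f)δ)·A + sin(fδ)·B] / sin δ = 0.7367·A + 0.7367·B in Cartesian coordinates,
giving P = (-0.4050, 0.5960, -0.6933), i.e. latitude -43.89°, longitude 124.20°.

-43.89°, 124.20°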